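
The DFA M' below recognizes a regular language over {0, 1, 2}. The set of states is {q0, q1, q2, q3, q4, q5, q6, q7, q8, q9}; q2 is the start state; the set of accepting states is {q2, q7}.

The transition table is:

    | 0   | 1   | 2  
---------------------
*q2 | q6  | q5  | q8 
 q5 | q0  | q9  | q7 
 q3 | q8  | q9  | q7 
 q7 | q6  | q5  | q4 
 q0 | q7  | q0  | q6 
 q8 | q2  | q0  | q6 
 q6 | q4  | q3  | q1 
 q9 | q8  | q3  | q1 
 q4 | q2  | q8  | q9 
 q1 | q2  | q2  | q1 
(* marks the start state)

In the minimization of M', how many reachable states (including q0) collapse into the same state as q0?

All states are reachable from the start state.
Start with accepting vs non-accepting: {q2,q7} | {q0,q1,q3,q4,q5,q6,q8,q9}.
On input 0, block {q0,q1,q3,q4,q5,q6,q8,q9} splits into {q0,q1,q4,q8} and {q3,q5,q6,q9}.
On input 1, block {q0,q1,q4,q8} splits into {q0,q4,q8} and {q1}.
Refine {q3,q5,q6,q9} on symbol 2: members go to different blocks, giving {q3,q5} and {q6,q9}.
Stable partition: {q2,q7} | {q0,q4,q8} | {q3,q5} | {q1} | {q6,q9} — 5 equivalence classes.
The equivalence class containing q0 is {q0,q4,q8}, of size 3.

3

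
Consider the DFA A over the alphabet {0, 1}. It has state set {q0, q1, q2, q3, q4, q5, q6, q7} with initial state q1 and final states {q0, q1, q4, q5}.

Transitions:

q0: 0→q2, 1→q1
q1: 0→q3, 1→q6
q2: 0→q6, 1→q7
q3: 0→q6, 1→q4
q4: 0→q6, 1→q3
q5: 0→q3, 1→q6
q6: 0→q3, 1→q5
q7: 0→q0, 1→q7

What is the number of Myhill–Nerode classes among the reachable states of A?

First remove the unreachable states {q0,q2,q7}; 5 states remain.
P0 = {q1,q4,q5} | {q3,q6}.
Stable partition: {q1,q4,q5} | {q3,q6} — 2 equivalence classes.

2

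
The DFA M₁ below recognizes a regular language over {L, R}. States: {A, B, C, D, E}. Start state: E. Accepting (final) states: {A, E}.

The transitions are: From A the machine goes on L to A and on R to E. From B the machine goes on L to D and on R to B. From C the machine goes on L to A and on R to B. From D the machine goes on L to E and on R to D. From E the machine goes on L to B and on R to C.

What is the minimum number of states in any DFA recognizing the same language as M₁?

Start with accepting vs non-accepting: {A,E} | {B,C,D}.
Split {A,E} by δ(·,L) → {A} and {E}.
Refine {B,C,D} on symbol L: members go to different blocks, giving {B} and {C} and {D}.
No further refinement is possible. Final partition (5 blocks): {A} | {B} | {E} | {C} | {D}.

5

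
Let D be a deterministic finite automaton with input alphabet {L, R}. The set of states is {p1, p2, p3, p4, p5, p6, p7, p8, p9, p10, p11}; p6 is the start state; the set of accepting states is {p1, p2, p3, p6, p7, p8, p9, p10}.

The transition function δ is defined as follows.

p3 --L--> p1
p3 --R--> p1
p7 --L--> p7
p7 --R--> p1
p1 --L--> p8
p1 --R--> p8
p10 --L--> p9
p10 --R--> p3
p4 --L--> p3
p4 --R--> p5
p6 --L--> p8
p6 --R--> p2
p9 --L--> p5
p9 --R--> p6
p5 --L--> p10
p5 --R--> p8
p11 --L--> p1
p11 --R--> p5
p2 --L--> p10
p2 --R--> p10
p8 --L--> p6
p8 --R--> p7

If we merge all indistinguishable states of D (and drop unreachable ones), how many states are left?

9

States {p4,p11} cannot be reached from the start state, so discard them.
P0 = {p1,p2,p3,p6,p7,p8,p9,p10} | {p5}.
Refine {p1,p2,p3,p6,p7,p8,p9,p10} on symbol L: members go to different blocks, giving {p1,p2,p3,p6,p7,p8,p10} and {p9}.
On input L, block {p1,p2,p3,p6,p7,p8,p10} splits into {p1,p2,p3,p6,p7,p8} and {p10}.
On input L, block {p1,p2,p3,p6,p7,p8} splits into {p1,p3,p6,p7,p8} and {p2}.
Split {p1,p3,p6,p7,p8} by δ(·,R) → {p1,p3,p7,p8} and {p6}.
On input L, block {p1,p3,p7,p8} splits into {p1,p3,p7} and {p8}.
On input L, block {p1,p3,p7} splits into {p3,p7} and {p1}.
Split {p3,p7} by δ(·,L) → {p3} and {p7}.
Stable partition: {p3} | {p5} | {p9} | {p10} | {p2} | {p6} | {p8} | {p1} | {p7} — 9 equivalence classes.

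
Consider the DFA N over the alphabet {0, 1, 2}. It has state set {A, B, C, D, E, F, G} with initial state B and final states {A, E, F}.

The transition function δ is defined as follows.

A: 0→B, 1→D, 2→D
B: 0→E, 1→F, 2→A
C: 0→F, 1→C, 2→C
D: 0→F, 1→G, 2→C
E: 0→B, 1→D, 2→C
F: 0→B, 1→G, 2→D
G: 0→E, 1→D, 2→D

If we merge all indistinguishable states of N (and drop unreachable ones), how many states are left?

3

Every state is reachable, so we keep all 7.
Initial partition by acceptance: {A,E,F} | {B,C,D,G}.
Split {B,C,D,G} by δ(·,1) → {C,D,G} and {B}.
No further refinement is possible. Final partition (3 blocks): {A,E,F} | {C,D,G} | {B}.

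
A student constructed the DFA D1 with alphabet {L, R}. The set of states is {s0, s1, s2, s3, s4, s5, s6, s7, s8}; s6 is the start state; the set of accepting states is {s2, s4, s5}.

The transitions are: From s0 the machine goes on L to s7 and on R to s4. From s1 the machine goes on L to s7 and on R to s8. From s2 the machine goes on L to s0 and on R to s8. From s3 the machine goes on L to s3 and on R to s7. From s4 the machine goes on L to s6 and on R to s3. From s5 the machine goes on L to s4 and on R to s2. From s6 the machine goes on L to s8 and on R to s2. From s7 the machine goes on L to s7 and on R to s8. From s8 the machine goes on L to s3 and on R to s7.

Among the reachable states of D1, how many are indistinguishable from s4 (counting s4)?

States {s1,s5} cannot be reached from the start state, so discard them.
Initial partition by acceptance: {s2,s4} | {s0,s3,s6,s7,s8}.
On input R, block {s0,s3,s6,s7,s8} splits into {s3,s7,s8} and {s0,s6}.
No further refinement is possible. Final partition (3 blocks): {s2,s4} | {s3,s7,s8} | {s0,s6}.
State s4 belongs to the block {s2,s4}, which has 2 states.

2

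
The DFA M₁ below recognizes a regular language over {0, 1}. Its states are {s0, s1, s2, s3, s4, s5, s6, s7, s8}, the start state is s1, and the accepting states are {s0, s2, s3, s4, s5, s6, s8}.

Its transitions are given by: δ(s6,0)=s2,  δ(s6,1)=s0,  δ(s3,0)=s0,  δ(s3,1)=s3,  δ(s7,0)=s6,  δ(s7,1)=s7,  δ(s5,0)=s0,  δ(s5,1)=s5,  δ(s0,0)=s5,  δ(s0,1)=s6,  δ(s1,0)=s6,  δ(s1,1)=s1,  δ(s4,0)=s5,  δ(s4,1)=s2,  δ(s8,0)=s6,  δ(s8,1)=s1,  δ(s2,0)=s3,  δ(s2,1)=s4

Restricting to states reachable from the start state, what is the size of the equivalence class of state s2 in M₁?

States {s7,s8} cannot be reached from the start state, so discard them.
Initial partition by acceptance: {s0,s2,s3,s4,s5,s6} | {s1}.
No further refinement is possible. Final partition (2 blocks): {s0,s2,s3,s4,s5,s6} | {s1}.
The equivalence class containing s2 is {s0,s2,s3,s4,s5,s6}, of size 6.

6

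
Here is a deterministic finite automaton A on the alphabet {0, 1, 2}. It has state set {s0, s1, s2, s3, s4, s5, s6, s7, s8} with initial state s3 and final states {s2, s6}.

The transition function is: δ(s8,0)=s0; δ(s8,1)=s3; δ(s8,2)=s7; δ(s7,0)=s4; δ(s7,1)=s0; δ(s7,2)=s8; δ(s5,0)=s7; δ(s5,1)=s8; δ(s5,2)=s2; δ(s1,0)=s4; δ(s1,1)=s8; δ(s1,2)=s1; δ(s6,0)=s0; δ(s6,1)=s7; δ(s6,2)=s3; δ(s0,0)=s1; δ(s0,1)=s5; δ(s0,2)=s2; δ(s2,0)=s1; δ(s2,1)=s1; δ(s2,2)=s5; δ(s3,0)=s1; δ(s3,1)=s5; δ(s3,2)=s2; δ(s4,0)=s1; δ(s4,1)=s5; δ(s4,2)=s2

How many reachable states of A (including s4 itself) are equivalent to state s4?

3

First remove the unreachable states {s6}; 8 states remain.
Start with accepting vs non-accepting: {s2} | {s0,s1,s3,s4,s5,s7,s8}.
On input 2, block {s0,s1,s3,s4,s5,s7,s8} splits into {s0,s3,s4,s5} and {s1,s7,s8}.
Refine {s0,s3,s4,s5} on symbol 1: members go to different blocks, giving {s0,s3,s4} and {s5}.
Refine {s1,s7,s8} on symbol 1: members go to different blocks, giving {s7,s8} and {s1}.
The partition is now stable with 5 blocks: {s2} | {s0,s3,s4} | {s7,s8} | {s5} | {s1}.
State s4 belongs to the block {s0,s3,s4}, which has 3 states.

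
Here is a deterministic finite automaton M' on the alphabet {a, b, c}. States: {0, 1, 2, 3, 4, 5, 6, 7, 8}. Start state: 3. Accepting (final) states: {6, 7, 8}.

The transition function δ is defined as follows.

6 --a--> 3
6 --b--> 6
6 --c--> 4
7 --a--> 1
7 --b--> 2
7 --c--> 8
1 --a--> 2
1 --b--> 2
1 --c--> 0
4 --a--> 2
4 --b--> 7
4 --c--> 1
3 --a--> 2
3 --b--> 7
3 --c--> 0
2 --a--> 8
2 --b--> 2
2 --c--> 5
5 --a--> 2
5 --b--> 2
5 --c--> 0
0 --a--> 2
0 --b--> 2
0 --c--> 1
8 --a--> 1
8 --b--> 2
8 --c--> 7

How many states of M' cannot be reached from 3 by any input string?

2

BFS from 3 reaches {0, 1, 2, 3, 5, 7, 8}; the 2 state(s) 4, 6 are never visited.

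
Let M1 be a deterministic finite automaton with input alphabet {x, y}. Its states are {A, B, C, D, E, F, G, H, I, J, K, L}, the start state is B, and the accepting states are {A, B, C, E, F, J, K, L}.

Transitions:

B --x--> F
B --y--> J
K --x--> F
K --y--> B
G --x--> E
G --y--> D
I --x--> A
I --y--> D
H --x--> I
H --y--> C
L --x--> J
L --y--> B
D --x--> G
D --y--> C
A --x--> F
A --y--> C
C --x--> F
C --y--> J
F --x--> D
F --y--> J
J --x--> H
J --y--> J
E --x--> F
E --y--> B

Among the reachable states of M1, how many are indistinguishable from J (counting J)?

First remove the unreachable states {K,L}; 10 states remain.
Start with accepting vs non-accepting: {A,B,C,E,F,J} | {D,G,H,I}.
On input x, block {A,B,C,E,F,J} splits into {A,B,C,E} and {F,J}.
Refine {A,B,C,E} on symbol y: members go to different blocks, giving {A,E} and {B,C}.
Split {D,G,H,I} by δ(·,x) → {D,H} and {G,I}.
No further refinement is possible. Final partition (5 blocks): {A,E} | {D,H} | {F,J} | {B,C} | {G,I}.
The equivalence class containing J is {F,J}, of size 2.

2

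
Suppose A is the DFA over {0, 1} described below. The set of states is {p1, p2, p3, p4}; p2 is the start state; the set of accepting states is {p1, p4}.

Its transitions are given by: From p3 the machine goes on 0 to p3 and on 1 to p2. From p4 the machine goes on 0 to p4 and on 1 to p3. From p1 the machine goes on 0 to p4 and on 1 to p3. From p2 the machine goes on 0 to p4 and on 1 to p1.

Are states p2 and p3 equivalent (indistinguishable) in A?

No

Initial partition by acceptance: {p1,p4} | {p2,p3}.
Split {p2,p3} by δ(·,0) → {p2} and {p3}.
Stable partition: {p1,p4} | {p2} | {p3} — 3 equivalence classes.
p2 and p3 end up in different blocks, so they are distinguishable. For instance, the string '0' is accepted from only p2.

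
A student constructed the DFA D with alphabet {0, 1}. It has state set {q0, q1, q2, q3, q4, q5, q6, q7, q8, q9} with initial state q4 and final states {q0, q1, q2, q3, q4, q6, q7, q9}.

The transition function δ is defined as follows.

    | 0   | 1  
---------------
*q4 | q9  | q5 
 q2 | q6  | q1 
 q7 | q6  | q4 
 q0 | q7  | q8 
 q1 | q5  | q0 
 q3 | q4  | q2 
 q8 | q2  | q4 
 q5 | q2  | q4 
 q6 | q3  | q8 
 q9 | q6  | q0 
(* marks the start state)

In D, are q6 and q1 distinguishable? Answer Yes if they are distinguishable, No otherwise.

Yes

P0 = {q0,q1,q2,q3,q4,q6,q7,q9} | {q5,q8}.
Split {q0,q1,q2,q3,q4,q6,q7,q9} by δ(·,0) → {q0,q2,q3,q4,q6,q7,q9} and {q1}.
On input 1, block {q0,q2,q3,q4,q6,q7,q9} splits into {q0,q4,q6} and {q3,q7,q9} and {q2}.
Split {q3,q7,q9} by δ(·,1) → {q7,q9} and {q3}.
Refine {q0,q4,q6} on symbol 0: members go to different blocks, giving {q0,q4} and {q6}.
The partition is now stable with 7 blocks: {q0,q4} | {q5,q8} | {q1} | {q7,q9} | {q2} | {q3} | {q6}.
q6 and q1 end up in different blocks, so they are distinguishable. For instance, the string '0' is accepted from only q6.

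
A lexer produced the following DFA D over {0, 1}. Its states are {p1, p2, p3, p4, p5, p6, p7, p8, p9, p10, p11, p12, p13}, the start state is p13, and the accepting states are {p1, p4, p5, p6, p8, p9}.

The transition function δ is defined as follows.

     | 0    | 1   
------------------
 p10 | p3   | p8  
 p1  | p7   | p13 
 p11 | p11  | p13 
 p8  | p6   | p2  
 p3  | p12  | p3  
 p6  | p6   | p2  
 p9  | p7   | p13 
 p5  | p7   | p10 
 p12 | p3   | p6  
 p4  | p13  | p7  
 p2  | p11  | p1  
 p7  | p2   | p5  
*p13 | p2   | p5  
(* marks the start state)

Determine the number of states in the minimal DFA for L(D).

Reachable states from the start: {p1,p2,p3,p5,p6,p7,p8,p10,p11,p12,p13}. Unreachable: {p4,p9} — drop them.
P0 = {p1,p5,p6,p8} | {p2,p3,p7,p10,p11,p12,p13}.
On input 0, block {p1,p5,p6,p8} splits into {p1,p5} and {p6,p8}.
Split {p2,p3,p7,p10,p11,p12,p13} by δ(·,1) → {p2,p7,p13} and {p3,p11} and {p10,p12}.
On input 1, block {p1,p5} splits into {p1} and {p5}.
On input 0, block {p2,p7,p13} splits into {p7,p13} and {p2}.
Split {p3,p11} by δ(·,0) → {p3} and {p11}.
Stable partition: {p1} | {p7,p13} | {p6,p8} | {p3} | {p10,p12} | {p5} | {p2} | {p11} — 8 equivalence classes.

8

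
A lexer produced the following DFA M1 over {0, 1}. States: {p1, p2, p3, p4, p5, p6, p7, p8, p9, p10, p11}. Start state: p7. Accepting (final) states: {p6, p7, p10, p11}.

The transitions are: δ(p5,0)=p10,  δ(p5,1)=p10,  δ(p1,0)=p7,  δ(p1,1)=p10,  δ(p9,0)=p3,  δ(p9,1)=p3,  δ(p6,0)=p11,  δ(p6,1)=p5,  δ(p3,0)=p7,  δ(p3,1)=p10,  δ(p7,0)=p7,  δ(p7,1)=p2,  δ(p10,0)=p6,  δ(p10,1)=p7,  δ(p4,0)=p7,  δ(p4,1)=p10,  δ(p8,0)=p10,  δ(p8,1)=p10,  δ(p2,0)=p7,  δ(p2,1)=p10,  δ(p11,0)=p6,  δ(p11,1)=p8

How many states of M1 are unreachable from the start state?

4

No path from p7 leads to p1, p3, p4, p9; the other 7 states are all reachable.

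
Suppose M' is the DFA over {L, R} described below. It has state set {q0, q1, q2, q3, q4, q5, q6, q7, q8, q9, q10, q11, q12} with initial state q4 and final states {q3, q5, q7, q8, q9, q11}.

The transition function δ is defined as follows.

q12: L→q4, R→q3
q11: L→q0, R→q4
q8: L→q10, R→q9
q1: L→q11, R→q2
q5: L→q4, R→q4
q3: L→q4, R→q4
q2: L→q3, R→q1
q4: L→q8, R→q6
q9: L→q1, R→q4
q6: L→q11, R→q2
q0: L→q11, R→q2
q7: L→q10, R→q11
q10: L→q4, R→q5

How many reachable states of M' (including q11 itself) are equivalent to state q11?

States {q7,q12} cannot be reached from the start state, so discard them.
P0 = {q3,q5,q8,q9,q11} | {q0,q1,q2,q4,q6,q10}.
Refine {q3,q5,q8,q9,q11} on symbol R: members go to different blocks, giving {q3,q5,q9,q11} and {q8}.
Refine {q0,q1,q2,q4,q6,q10} on symbol L: members go to different blocks, giving {q0,q1,q2,q6} and {q4} and {q10}.
On input L, block {q3,q5,q9,q11} splits into {q3,q5} and {q9,q11}.
Refine {q0,q1,q2,q6} on symbol L: members go to different blocks, giving {q0,q1,q6} and {q2}.
Stable partition: {q3,q5} | {q0,q1,q6} | {q8} | {q4} | {q10} | {q9,q11} | {q2} — 7 equivalence classes.
The equivalence class containing q11 is {q9,q11}, of size 2.

2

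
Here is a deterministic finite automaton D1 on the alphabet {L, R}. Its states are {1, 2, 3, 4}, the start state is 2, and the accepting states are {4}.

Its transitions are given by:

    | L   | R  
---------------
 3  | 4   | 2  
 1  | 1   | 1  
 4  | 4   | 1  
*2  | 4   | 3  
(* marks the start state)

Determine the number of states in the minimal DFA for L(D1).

P0 = {4} | {1,2,3}.
Refine {1,2,3} on symbol L: members go to different blocks, giving {2,3} and {1}.
No further refinement is possible. Final partition (3 blocks): {4} | {2,3} | {1}.

3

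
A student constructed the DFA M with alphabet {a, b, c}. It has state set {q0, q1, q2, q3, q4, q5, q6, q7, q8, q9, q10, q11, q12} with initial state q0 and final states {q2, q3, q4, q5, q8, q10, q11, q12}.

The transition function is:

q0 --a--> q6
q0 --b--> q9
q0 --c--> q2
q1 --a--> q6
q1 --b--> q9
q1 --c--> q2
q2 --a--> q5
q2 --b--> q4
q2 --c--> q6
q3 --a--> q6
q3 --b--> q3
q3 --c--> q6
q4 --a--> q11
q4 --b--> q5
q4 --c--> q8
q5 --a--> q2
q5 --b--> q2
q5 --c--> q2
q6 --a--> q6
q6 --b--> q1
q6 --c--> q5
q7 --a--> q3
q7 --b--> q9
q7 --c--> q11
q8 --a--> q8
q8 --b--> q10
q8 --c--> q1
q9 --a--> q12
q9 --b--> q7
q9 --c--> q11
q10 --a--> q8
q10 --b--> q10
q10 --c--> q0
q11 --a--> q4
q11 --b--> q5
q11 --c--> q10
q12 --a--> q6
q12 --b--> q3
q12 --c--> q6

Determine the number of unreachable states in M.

0

A breadth-first search from the start state visits every state.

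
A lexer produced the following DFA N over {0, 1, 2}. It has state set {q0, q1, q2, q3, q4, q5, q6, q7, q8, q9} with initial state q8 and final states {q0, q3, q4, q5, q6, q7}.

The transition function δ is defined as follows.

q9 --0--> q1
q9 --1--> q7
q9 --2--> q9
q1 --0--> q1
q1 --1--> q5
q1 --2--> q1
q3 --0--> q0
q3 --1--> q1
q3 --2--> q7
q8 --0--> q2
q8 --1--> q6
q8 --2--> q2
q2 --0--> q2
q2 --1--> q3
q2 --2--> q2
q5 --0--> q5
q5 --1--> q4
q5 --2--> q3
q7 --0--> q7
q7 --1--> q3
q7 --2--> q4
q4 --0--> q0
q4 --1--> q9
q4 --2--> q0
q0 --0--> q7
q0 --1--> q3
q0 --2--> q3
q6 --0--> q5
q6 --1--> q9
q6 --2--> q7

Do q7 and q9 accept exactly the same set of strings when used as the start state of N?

Initial partition by acceptance: {q0,q3,q4,q5,q6,q7} | {q1,q2,q8,q9}.
Split {q0,q3,q4,q5,q6,q7} by δ(·,1) → {q0,q5,q7} and {q3,q4,q6}.
Refine {q1,q2,q8,q9} on symbol 1: members go to different blocks, giving {q1,q9} and {q2,q8}.
No further refinement is possible. Final partition (4 blocks): {q0,q5,q7} | {q1,q9} | {q3,q4,q6} | {q2,q8}.
q7 and q9 end up in different blocks, so they are distinguishable. For instance, the string 'ε' is accepted from only q7.

No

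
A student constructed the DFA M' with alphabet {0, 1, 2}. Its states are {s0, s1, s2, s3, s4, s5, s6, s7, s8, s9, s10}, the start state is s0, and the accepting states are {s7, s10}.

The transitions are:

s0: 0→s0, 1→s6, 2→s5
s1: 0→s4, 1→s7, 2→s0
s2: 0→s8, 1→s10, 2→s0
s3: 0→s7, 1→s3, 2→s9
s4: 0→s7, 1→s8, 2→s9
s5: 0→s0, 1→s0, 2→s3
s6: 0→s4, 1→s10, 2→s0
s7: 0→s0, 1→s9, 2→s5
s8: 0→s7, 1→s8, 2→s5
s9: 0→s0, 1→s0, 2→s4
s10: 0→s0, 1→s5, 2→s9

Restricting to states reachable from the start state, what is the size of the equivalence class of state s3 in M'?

Reachable states from the start: {s0,s3,s4,s5,s6,s7,s8,s9,s10}. Unreachable: {s1,s2} — drop them.
Initial partition by acceptance: {s7,s10} | {s0,s3,s4,s5,s6,s8,s9}.
On input 0, block {s0,s3,s4,s5,s6,s8,s9} splits into {s0,s5,s6,s9} and {s3,s4,s8}.
Split {s0,s5,s6,s9} by δ(·,0) → {s0,s5,s9} and {s6}.
Split {s0,s5,s9} by δ(·,1) → {s5,s9} and {s0}.
The partition is now stable with 5 blocks: {s7,s10} | {s5,s9} | {s3,s4,s8} | {s6} | {s0}.
The equivalence class containing s3 is {s3,s4,s8}, of size 3.

3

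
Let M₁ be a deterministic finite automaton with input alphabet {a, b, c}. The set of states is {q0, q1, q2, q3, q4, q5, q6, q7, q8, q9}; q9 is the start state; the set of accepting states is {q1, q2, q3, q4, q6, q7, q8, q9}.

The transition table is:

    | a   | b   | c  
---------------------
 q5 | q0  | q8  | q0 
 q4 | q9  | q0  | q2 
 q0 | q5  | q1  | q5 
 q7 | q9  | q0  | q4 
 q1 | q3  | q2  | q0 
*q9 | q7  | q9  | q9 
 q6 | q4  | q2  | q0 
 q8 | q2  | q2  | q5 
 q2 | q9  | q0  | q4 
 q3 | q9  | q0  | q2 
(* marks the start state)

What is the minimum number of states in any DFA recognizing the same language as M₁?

4

Reachable states from the start: {q0,q1,q2,q3,q4,q5,q7,q8,q9}. Unreachable: {q6} — drop them.
P0 = {q1,q2,q3,q4,q7,q8,q9} | {q0,q5}.
Refine {q1,q2,q3,q4,q7,q8,q9} on symbol b: members go to different blocks, giving {q2,q3,q4,q7} and {q1,q8,q9}.
Split {q1,q8,q9} by δ(·,b) → {q1,q8} and {q9}.
Stable partition: {q2,q3,q4,q7} | {q0,q5} | {q1,q8} | {q9} — 4 equivalence classes.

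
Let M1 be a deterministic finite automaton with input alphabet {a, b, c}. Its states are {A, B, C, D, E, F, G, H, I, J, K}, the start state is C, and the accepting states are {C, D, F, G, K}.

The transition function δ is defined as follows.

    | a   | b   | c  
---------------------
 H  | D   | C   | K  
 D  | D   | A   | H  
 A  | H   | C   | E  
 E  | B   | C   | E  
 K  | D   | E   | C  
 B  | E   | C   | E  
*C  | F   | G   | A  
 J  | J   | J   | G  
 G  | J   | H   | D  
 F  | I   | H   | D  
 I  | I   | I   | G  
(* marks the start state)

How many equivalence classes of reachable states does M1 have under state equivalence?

Every state is reachable, so we keep all 11.
P0 = {C,D,F,G,K} | {A,B,E,H,I,J}.
Refine {C,D,F,G,K} on symbol a: members go to different blocks, giving {C,D,K} and {F,G}.
Split {C,D,K} by δ(·,a) → {D,K} and {C}.
Split {D,K} by δ(·,c) → {D} and {K}.
On input a, block {A,B,E,H,I,J} splits into {A,B,E,I,J} and {H}.
Refine {A,B,E,I,J} on symbol a: members go to different blocks, giving {B,E,I,J} and {A}.
Split {B,E,I,J} by δ(·,b) → {B,E} and {I,J}.
The partition is now stable with 8 blocks: {D} | {B,E} | {F,G} | {C} | {K} | {H} | {A} | {I,J}.

8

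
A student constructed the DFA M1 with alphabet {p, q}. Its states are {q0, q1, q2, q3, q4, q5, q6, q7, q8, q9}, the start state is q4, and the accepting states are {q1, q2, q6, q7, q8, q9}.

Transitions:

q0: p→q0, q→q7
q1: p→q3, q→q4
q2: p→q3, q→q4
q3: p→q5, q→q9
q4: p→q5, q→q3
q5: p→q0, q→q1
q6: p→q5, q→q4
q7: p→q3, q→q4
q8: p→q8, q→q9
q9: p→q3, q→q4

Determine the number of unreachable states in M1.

3

BFS from q4 reaches {q0, q1, q3, q4, q5, q7, q9}; the 3 state(s) q2, q6, q8 are never visited.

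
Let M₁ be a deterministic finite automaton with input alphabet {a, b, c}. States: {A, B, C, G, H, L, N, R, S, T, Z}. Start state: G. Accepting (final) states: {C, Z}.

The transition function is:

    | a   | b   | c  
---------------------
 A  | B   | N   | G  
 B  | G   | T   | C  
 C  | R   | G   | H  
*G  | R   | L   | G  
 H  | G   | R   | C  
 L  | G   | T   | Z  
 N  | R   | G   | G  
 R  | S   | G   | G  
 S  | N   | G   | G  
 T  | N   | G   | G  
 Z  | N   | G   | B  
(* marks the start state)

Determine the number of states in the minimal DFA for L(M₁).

First remove the unreachable states {A}; 10 states remain.
P0 = {C,Z} | {B,G,H,L,N,R,S,T}.
Refine {B,G,H,L,N,R,S,T} on symbol c: members go to different blocks, giving {G,N,R,S,T} and {B,H,L}.
On input b, block {G,N,R,S,T} splits into {N,R,S,T} and {G}.
No further refinement is possible. Final partition (4 blocks): {C,Z} | {N,R,S,T} | {B,H,L} | {G}.

4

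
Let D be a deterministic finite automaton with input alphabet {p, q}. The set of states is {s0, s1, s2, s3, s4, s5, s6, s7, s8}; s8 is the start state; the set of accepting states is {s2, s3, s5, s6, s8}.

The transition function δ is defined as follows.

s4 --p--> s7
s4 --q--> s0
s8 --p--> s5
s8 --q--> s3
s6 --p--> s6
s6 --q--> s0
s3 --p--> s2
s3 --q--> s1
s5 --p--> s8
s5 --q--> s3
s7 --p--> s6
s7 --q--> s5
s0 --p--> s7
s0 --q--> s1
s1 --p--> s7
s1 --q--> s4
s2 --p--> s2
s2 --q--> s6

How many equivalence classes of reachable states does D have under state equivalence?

6

Every state is reachable, so we keep all 9.
Start with accepting vs non-accepting: {s2,s3,s5,s6,s8} | {s0,s1,s4,s7}.
Split {s2,s3,s5,s6,s8} by δ(·,q) → {s2,s5,s8} and {s3,s6}.
On input p, block {s0,s1,s4,s7} splits into {s0,s1,s4} and {s7}.
Split {s3,s6} by δ(·,p) → {s3} and {s6}.
Refine {s2,s5,s8} on symbol q: members go to different blocks, giving {s5,s8} and {s2}.
No further refinement is possible. Final partition (6 blocks): {s5,s8} | {s0,s1,s4} | {s3} | {s7} | {s6} | {s2}.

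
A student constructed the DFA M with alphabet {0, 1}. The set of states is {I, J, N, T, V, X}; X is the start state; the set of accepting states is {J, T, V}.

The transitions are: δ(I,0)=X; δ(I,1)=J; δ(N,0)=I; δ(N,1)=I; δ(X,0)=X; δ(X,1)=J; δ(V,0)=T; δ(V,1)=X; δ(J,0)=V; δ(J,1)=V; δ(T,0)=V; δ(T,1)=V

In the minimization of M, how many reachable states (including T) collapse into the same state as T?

States {I,N} cannot be reached from the start state, so discard them.
Start with accepting vs non-accepting: {J,T,V} | {X}.
Refine {J,T,V} on symbol 1: members go to different blocks, giving {J,T} and {V}.
Stable partition: {J,T} | {X} | {V} — 3 equivalence classes.
State T belongs to the block {J,T}, which has 2 states.

2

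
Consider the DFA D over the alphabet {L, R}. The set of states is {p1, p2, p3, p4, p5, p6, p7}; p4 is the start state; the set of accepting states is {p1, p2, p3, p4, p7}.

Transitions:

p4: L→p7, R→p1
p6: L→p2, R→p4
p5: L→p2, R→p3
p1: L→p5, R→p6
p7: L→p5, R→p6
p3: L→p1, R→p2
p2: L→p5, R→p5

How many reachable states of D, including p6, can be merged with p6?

All states are reachable from the start state.
Start with accepting vs non-accepting: {p1,p2,p3,p4,p7} | {p5,p6}.
On input L, block {p1,p2,p3,p4,p7} splits into {p1,p2,p7} and {p3,p4}.
No further refinement is possible. Final partition (3 blocks): {p1,p2,p7} | {p5,p6} | {p3,p4}.
State p6 belongs to the block {p5,p6}, which has 2 states.

2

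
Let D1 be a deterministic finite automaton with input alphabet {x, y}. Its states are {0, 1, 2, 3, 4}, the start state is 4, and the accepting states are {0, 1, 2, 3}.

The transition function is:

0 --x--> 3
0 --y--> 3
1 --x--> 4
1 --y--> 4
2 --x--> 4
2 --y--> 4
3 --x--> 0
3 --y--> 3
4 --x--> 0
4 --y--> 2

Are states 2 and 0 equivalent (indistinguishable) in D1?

No

First remove the unreachable states {1}; 4 states remain.
Initial partition by acceptance: {0,2,3} | {4}.
Refine {0,2,3} on symbol x: members go to different blocks, giving {0,3} and {2}.
The partition is now stable with 3 blocks: {0,3} | {4} | {2}.
2 and 0 end up in different blocks, so they are distinguishable. For instance, the string 'x' is accepted from only 0.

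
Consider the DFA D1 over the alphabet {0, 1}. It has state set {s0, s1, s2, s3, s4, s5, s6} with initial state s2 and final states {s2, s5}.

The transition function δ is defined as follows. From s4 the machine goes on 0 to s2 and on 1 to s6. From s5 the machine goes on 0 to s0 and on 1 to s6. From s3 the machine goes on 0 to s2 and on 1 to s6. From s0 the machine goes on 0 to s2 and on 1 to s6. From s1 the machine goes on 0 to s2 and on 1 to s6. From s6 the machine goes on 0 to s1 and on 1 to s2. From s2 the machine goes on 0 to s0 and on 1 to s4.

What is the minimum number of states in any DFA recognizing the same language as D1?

3

States {s3,s5} cannot be reached from the start state, so discard them.
Start with accepting vs non-accepting: {s2} | {s0,s1,s4,s6}.
On input 0, block {s0,s1,s4,s6} splits into {s0,s1,s4} and {s6}.
No further refinement is possible. Final partition (3 blocks): {s2} | {s0,s1,s4} | {s6}.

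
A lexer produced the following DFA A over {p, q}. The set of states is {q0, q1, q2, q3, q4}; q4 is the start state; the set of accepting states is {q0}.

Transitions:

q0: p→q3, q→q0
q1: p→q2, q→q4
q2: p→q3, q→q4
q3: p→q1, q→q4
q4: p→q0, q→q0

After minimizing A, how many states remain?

3

Start with accepting vs non-accepting: {q0} | {q1,q2,q3,q4}.
Split {q1,q2,q3,q4} by δ(·,p) → {q1,q2,q3} and {q4}.
The partition is now stable with 3 blocks: {q0} | {q1,q2,q3} | {q4}.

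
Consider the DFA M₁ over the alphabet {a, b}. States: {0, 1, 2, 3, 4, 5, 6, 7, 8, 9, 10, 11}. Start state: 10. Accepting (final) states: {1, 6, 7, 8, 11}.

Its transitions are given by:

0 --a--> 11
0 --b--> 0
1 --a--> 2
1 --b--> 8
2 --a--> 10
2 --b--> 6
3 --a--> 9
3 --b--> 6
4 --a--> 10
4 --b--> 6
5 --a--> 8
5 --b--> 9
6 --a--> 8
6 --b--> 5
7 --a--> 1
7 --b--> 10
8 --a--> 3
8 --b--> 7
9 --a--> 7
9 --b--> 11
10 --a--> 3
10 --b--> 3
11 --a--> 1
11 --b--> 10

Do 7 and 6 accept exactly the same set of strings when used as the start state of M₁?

First remove the unreachable states {0,4}; 10 states remain.
Initial partition by acceptance: {1,6,7,8,11} | {2,3,5,9,10}.
Refine {1,6,7,8,11} on symbol a: members go to different blocks, giving {6,7,11} and {1,8}.
Refine {2,3,5,9,10} on symbol a: members go to different blocks, giving {2,3,10} and {5} and {9}.
Split {6,7,11} by δ(·,b) → {7,11} and {6}.
On input a, block {2,3,10} splits into {2,10} and {3}.
Refine {2,10} on symbol a: members go to different blocks, giving {2} and {10}.
Refine {1,8} on symbol a: members go to different blocks, giving {1} and {8}.
Stable partition: {7,11} | {2} | {1} | {5} | {9} | {6} | {3} | {10} | {8} — 9 equivalence classes.
7 and 6 end up in different blocks, so they are distinguishable. For instance, the string 'ba' is accepted from only 6.

No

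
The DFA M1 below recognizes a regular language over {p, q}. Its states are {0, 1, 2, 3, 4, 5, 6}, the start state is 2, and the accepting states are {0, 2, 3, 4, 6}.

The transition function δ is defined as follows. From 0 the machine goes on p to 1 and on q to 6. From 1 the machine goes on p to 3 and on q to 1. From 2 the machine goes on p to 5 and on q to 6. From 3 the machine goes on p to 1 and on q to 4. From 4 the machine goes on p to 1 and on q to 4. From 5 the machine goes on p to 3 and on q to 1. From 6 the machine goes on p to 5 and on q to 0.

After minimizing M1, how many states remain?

2

Initial partition by acceptance: {0,2,3,4,6} | {1,5}.
The partition is now stable with 2 blocks: {0,2,3,4,6} | {1,5}.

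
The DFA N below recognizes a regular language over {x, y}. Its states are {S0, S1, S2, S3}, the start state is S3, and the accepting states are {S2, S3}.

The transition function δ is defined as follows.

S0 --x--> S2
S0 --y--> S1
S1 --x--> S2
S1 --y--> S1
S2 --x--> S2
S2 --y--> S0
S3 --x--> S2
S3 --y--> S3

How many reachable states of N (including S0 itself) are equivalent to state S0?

P0 = {S2,S3} | {S0,S1}.
Refine {S2,S3} on symbol y: members go to different blocks, giving {S2} and {S3}.
The partition is now stable with 3 blocks: {S2} | {S0,S1} | {S3}.
The equivalence class containing S0 is {S0,S1}, of size 2.

2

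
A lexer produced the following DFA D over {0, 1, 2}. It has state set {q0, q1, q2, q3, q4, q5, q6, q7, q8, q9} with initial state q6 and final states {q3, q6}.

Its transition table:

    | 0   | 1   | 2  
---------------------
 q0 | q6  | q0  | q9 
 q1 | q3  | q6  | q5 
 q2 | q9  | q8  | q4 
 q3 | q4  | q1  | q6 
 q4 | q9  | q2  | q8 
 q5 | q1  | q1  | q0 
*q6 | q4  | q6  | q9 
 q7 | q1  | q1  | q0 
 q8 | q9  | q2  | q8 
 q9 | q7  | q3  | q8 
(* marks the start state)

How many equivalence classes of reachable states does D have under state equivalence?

All states are reachable from the start state.
Start with accepting vs non-accepting: {q3,q6} | {q0,q1,q2,q4,q5,q7,q8,q9}.
On input 1, block {q3,q6} splits into {q3} and {q6}.
On input 0, block {q0,q1,q2,q4,q5,q7,q8,q9} splits into {q2,q4,q5,q7,q8,q9} and {q0} and {q1}.
Split {q2,q4,q5,q7,q8,q9} by δ(·,0) → {q2,q4,q8,q9} and {q5,q7}.
Refine {q2,q4,q8,q9} on symbol 0: members go to different blocks, giving {q2,q4,q8} and {q9}.
No further refinement is possible. Final partition (7 blocks): {q3} | {q2,q4,q8} | {q6} | {q0} | {q1} | {q5,q7} | {q9}.

7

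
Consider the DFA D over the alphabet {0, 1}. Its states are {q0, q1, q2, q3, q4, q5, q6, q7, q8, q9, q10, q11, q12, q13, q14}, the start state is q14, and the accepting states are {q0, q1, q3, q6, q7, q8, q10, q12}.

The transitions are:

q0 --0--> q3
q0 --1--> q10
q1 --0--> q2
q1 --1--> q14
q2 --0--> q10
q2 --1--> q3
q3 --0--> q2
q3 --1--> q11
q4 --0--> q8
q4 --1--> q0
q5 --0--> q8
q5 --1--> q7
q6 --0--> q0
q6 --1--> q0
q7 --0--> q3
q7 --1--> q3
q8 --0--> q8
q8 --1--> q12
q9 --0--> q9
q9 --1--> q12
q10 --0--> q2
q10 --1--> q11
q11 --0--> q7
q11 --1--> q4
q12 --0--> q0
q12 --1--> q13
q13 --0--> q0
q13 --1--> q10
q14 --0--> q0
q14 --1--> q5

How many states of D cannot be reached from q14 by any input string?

Starting at q14 and following transitions, the reachable set is {q0, q2, q3, q4, q5, q7, q8, q10, q11, q12, q13, q14}. That leaves q1, q6, q9 unreachable — 3 in total.

3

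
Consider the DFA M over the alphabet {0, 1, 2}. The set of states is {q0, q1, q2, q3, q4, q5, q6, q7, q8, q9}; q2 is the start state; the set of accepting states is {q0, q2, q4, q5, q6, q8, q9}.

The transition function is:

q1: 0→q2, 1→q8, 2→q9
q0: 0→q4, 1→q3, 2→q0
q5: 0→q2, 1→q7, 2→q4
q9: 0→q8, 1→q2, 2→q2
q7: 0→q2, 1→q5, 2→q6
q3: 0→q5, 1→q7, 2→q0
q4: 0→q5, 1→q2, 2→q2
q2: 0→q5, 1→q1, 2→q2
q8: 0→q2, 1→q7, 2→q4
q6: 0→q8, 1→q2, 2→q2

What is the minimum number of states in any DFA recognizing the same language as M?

4

Reachable states from the start: {q1,q2,q4,q5,q6,q7,q8,q9}. Unreachable: {q0,q3} — drop them.
Start with accepting vs non-accepting: {q2,q4,q5,q6,q8,q9} | {q1,q7}.
Refine {q2,q4,q5,q6,q8,q9} on symbol 1: members go to different blocks, giving {q2,q5,q8} and {q4,q6,q9}.
Split {q2,q5,q8} by δ(·,2) → {q5,q8} and {q2}.
Stable partition: {q5,q8} | {q1,q7} | {q4,q6,q9} | {q2} — 4 equivalence classes.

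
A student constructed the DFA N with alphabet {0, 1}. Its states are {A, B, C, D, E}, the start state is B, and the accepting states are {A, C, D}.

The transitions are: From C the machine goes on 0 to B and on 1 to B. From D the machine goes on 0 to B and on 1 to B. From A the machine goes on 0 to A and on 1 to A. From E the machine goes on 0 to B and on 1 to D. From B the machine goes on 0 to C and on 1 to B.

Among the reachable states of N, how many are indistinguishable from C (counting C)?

1

First remove the unreachable states {A,D,E}; 2 states remain.
Initial partition by acceptance: {C} | {B}.
Stable partition: {C} | {B} — 2 equivalence classes.
State C belongs to the block {C}, which has 1 states.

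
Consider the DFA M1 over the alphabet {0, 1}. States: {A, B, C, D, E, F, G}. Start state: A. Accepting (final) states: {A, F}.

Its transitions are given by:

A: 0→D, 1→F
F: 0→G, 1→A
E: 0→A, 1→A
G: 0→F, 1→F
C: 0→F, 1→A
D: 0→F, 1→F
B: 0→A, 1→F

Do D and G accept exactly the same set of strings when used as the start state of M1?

States {B,C,E} cannot be reached from the start state, so discard them.
Start with accepting vs non-accepting: {A,F} | {D,G}.
Stable partition: {A,F} | {D,G} — 2 equivalence classes.
D and G lie in the same block of the stable partition, so they are equivalent — no string distinguishes them.

Yes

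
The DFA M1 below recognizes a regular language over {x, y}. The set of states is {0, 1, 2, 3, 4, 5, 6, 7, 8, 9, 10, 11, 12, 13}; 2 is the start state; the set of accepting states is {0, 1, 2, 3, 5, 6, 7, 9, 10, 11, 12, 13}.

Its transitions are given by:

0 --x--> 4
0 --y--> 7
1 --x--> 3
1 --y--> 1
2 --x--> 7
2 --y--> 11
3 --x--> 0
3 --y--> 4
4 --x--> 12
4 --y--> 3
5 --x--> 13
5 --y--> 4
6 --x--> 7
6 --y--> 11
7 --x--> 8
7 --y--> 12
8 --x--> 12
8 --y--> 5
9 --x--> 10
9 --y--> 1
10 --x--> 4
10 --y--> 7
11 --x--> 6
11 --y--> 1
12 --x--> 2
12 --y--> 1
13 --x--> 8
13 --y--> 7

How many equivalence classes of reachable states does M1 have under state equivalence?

7

First remove the unreachable states {9,10}; 12 states remain.
P0 = {0,1,2,3,5,6,7,11,12,13} | {4,8}.
Split {0,1,2,3,5,6,7,11,12,13} by δ(·,x) → {1,2,3,5,6,11,12} and {0,7,13}.
Refine {1,2,3,5,6,11,12} on symbol x: members go to different blocks, giving {2,3,5,6} and {1,11,12}.
On input y, block {2,3,5,6} splits into {2,6} and {3,5}.
Refine {0,7,13} on symbol y: members go to different blocks, giving {0,13} and {7}.
On input x, block {1,11,12} splits into {11,12} and {1}.
Stable partition: {2,6} | {4,8} | {0,13} | {11,12} | {3,5} | {7} | {1} — 7 equivalence classes.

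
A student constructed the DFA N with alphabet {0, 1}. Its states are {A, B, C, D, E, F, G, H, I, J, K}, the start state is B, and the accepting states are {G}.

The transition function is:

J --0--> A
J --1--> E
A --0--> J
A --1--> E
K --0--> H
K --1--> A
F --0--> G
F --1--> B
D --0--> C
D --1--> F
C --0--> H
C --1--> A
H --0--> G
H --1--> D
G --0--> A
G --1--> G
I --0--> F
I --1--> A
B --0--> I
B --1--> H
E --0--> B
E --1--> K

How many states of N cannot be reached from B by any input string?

Every one of the 11 states is reachable from B.

0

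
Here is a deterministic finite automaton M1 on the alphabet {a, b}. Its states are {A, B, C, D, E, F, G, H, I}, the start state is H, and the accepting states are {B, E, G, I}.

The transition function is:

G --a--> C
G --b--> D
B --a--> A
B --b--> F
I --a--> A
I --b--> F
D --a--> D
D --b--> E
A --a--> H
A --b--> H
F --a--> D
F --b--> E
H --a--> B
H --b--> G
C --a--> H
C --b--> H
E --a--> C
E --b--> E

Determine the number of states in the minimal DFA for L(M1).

5

States {I} cannot be reached from the start state, so discard them.
P0 = {B,E,G} | {A,C,D,F,H}.
Refine {B,E,G} on symbol b: members go to different blocks, giving {B,G} and {E}.
On input a, block {A,C,D,F,H} splits into {A,C,D,F} and {H}.
Refine {A,C,D,F} on symbol a: members go to different blocks, giving {A,C} and {D,F}.
Stable partition: {B,G} | {A,C} | {E} | {H} | {D,F} — 5 equivalence classes.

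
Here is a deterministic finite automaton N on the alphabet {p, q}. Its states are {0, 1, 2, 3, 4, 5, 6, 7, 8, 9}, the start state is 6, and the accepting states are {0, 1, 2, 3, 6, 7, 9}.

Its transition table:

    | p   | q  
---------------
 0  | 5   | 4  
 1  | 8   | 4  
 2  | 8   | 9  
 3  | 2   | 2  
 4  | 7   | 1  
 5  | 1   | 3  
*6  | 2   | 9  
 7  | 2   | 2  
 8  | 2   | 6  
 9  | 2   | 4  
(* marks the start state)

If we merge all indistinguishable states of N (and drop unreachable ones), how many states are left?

First remove the unreachable states {0,3,5}; 7 states remain.
Initial partition by acceptance: {1,2,6,7,9} | {4,8}.
Split {1,2,6,7,9} by δ(·,p) → {6,7,9} and {1,2}.
Split {6,7,9} by δ(·,q) → {6} and {7} and {9}.
On input p, block {4,8} splits into {4} and {8}.
On input q, block {1,2} splits into {1} and {2}.
Stable partition: {6} | {4} | {1} | {7} | {9} | {8} | {2} — 7 equivalence classes.

7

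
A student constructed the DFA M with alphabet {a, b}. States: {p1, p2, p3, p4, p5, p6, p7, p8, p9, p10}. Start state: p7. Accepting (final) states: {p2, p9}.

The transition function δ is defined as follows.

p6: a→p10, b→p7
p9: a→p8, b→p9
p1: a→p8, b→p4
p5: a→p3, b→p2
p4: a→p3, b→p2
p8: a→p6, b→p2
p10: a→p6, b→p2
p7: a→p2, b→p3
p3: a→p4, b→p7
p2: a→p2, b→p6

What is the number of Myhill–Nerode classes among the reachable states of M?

First remove the unreachable states {p1,p5,p8,p9}; 6 states remain.
Initial partition by acceptance: {p2} | {p3,p4,p6,p7,p10}.
Split {p3,p4,p6,p7,p10} by δ(·,a) → {p3,p4,p6,p10} and {p7}.
On input b, block {p3,p4,p6,p10} splits into {p3,p6} and {p4,p10}.
No further refinement is possible. Final partition (4 blocks): {p2} | {p3,p6} | {p7} | {p4,p10}.

4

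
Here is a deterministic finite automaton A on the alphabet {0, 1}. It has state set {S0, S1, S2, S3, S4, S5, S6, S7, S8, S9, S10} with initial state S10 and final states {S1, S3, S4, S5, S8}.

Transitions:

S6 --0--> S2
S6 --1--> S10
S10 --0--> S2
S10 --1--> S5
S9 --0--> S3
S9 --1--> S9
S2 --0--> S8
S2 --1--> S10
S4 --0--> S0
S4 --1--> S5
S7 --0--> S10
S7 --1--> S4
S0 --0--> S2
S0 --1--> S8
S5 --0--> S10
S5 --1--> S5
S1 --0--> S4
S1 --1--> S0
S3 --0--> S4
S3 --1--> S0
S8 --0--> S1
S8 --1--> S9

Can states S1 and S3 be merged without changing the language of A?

Yes

First remove the unreachable states {S6,S7}; 9 states remain.
Initial partition by acceptance: {S1,S3,S4,S5,S8} | {S0,S2,S9,S10}.
Split {S1,S3,S4,S5,S8} by δ(·,0) → {S1,S3,S8} and {S4,S5}.
Split {S1,S3,S8} by δ(·,0) → {S1,S3} and {S8}.
Split {S0,S2,S9,S10} by δ(·,0) → {S0,S10} and {S2} and {S9}.
Refine {S0,S10} on symbol 1: members go to different blocks, giving {S0} and {S10}.
Split {S4,S5} by δ(·,0) → {S4} and {S5}.
No further refinement is possible. Final partition (8 blocks): {S1,S3} | {S0} | {S4} | {S8} | {S2} | {S9} | {S10} | {S5}.
S1 and S3 lie in the same block of the stable partition, so they are equivalent — no string distinguishes them.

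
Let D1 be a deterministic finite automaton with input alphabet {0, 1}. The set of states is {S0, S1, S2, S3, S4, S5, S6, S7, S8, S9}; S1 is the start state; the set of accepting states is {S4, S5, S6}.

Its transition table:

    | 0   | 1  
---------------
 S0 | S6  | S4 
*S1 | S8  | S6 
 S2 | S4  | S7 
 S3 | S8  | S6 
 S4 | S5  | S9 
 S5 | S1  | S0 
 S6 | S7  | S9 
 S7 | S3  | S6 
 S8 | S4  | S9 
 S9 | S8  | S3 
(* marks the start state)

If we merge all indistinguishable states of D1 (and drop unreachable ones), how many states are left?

Reachable states from the start: {S0,S1,S3,S4,S5,S6,S7,S8,S9}. Unreachable: {S2} — drop them.
Start with accepting vs non-accepting: {S4,S5,S6} | {S0,S1,S3,S7,S8,S9}.
Split {S4,S5,S6} by δ(·,0) → {S5,S6} and {S4}.
Split {S0,S1,S3,S7,S8,S9} by δ(·,0) → {S1,S3,S7,S9} and {S0} and {S8}.
Split {S5,S6} by δ(·,1) → {S5} and {S6}.
On input 0, block {S1,S3,S7,S9} splits into {S1,S3,S9} and {S7}.
On input 1, block {S1,S3,S9} splits into {S1,S3} and {S9}.
No further refinement is possible. Final partition (8 blocks): {S5} | {S1,S3} | {S4} | {S0} | {S8} | {S6} | {S7} | {S9}.

8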